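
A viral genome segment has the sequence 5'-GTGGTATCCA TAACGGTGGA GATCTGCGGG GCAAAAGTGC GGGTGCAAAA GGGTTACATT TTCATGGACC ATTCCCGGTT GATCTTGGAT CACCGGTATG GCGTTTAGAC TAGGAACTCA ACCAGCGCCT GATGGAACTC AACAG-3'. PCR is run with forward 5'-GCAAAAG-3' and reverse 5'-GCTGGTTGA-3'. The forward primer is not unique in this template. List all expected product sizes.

96 bp, 82 bp

The forward primer GCAAAAG matches the top strand at positions 31–37, 45–51.
The reverse primer's reverse complement is TCAACCAGC, matching at positions 118–126.
Each forward site pairs with the reverse site to give a product ending at position 126: sizes 96, 82 bp.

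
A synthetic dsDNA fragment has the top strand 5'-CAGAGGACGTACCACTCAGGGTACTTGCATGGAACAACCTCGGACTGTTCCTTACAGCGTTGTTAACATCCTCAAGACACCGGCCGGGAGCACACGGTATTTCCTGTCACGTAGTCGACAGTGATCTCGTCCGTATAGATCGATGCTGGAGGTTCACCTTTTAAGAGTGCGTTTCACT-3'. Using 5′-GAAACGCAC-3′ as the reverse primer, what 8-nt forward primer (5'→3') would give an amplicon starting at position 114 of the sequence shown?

5'-GTCGACAG-3'

The reverse primer's reverse complement GTGCGTTTC matches the template at positions 167–175; the product starts at position 114.
The forward primer is identical to the top strand over positions 114–121: GTCGACAG.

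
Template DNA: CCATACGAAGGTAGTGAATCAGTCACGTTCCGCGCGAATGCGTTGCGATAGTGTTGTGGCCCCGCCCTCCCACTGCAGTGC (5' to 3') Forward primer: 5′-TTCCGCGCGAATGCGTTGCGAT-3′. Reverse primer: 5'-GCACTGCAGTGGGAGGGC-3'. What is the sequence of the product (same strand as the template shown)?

5'-TTCCGCGCGAATGCGTTGCGATAGTGTTGTGGCCCCGCCCTCCCACTGCAGTGC-3'

The forward primer matches the template at positions 28–49.
Reverse complement of the reverse primer: GCCCTCCCACTGCAGTGC. This occurs on the top strand at positions 64–81.
The product is the template from position 28 through 81 (54 bp).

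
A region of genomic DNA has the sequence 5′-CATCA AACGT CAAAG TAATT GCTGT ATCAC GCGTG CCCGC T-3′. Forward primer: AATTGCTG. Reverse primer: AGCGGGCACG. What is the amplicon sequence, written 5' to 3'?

Forward primer AATTGCTG is found on the top strand at positions 17–24.
The reverse primer's reverse complement is CGTGCCCGCT, which matches the template at positions 32–41.
The product is the template from position 17 through 41 (25 bp).

5'-AATTGCTGTATCACGCGTGCCCGCT-3'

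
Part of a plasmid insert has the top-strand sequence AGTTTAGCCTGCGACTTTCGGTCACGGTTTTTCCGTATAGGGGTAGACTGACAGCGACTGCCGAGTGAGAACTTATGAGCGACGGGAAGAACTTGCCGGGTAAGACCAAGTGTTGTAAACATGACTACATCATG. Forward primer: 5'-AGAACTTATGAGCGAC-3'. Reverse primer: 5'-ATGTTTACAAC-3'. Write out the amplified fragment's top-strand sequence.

Scanning the template, AGAACTTATGAGCGAC occurs at positions 68–83; this primer anneals to the bottom strand there with its 3' end pointing downstream.
Reverse complement of the reverse primer: GTTGTAAACAT. This occurs on the top strand at positions 112–122.
The product is the template from position 68 through 122 (55 bp).

5'-AGAACTTATGAGCGACGGGAAGAACTTGCCGGGTAAGACCAAGTGTTGTAAACAT-3'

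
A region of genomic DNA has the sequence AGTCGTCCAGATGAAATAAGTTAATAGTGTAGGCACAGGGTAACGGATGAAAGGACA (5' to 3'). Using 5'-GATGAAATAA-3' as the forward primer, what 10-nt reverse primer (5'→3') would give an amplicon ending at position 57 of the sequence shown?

The forward primer binds at positions 10–19; the product's 3' end on the top strand is position 57.
The reverse primer anneals to the top strand over positions 48–57, i.e. to TGAAAGGACA.
Its sequence written 5'→3' is the reverse complement: TGTCCTTTCA.

5'-TGTCCTTTCA-3'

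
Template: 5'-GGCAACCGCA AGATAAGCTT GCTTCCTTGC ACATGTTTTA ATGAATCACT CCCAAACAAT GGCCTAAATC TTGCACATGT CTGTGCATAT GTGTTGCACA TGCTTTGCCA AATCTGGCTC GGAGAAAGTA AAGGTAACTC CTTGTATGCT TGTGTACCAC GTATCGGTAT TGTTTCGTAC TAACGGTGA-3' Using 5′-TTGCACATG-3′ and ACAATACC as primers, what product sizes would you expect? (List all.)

147 bp, 103 bp, 80 bp

The forward primer TTGCACATG matches the top strand at positions 27–35, 71–79, 94–102.
The reverse primer's reverse complement is GGTATTGT, matching at positions 166–173.
Each forward site pairs with the reverse site to give a product ending at position 173: sizes 147, 103, 80 bp.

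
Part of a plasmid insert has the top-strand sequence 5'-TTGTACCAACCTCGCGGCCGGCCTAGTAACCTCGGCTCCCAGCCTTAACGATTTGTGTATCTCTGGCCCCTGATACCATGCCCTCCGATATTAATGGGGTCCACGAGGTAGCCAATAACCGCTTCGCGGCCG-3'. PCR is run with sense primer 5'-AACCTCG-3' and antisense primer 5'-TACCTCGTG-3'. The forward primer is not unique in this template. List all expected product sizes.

The forward primer AACCTCG matches the top strand at positions 8–14, 28–34.
The reverse primer's reverse complement is CACGAGGTA, matching at positions 102–110.
Each forward site pairs with the reverse site to give a product ending at position 110: sizes 103, 83 bp.

103 bp, 83 bp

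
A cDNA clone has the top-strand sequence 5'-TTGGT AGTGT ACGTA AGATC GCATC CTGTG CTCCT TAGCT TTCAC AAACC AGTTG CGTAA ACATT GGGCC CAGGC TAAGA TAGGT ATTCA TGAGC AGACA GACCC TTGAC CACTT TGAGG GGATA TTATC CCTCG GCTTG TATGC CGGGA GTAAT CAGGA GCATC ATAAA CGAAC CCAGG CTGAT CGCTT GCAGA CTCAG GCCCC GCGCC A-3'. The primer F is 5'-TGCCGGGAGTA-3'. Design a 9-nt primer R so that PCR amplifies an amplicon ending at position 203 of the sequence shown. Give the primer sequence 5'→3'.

5'-GGCCTGAGT-3'

The forward primer binds at positions 143–153; the product's 3' end on the top strand is position 203.
The reverse primer anneals to the top strand over positions 195–203, i.e. to ACTCAGGCC.
Its sequence written 5'→3' is the reverse complement: GGCCTGAGT.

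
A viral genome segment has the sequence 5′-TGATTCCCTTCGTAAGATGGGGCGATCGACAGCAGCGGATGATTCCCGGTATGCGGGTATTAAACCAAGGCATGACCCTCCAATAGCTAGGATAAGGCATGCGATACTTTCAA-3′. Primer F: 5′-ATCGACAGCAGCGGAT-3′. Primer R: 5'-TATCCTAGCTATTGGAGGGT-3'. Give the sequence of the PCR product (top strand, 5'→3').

5'-ATCGACAGCAGCGGATGATTCCCGGTATGCGGGTATTAAACCAAGGCATGACCCTCCAATAGCTAGGATA-3'

Forward primer ATCGACAGCAGCGGAT is found on the top strand at positions 25–40.
Taking the reverse complement of TATCCTAGCTATTGGAGGGT gives ACCCTCCAATAGCTAGGATA, found at positions 75–94 on the template; the primer anneals here to the top strand with its 3' end pointing upstream.
The product is the template from position 25 through 94 (70 bp).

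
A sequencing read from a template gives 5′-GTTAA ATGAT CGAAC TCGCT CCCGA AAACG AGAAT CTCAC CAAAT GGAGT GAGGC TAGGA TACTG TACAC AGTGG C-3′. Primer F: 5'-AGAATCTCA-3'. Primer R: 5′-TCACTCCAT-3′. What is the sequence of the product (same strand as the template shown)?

5'-AGAATCTCACCAAATGGAGTGA-3'

The forward primer matches the template at positions 31–39.
The reverse primer's reverse complement is ATGGAGTGA, which matches the template at positions 44–52.
The product is the template from position 31 through 52 (22 bp).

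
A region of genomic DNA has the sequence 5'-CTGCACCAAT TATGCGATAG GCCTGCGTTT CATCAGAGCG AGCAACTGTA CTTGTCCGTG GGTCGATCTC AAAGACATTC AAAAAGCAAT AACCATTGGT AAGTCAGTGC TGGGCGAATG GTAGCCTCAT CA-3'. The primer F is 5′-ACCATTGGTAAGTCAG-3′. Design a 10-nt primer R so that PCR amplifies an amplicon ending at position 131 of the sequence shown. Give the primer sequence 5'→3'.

5'-GATGAGGCTA-3'

The forward primer binds at positions 92–107; the product's 3' end on the top strand is position 131.
The reverse primer anneals to the top strand over positions 122–131, i.e. to TAGCCTCATC.
Its sequence written 5'→3' is the reverse complement: GATGAGGCTA.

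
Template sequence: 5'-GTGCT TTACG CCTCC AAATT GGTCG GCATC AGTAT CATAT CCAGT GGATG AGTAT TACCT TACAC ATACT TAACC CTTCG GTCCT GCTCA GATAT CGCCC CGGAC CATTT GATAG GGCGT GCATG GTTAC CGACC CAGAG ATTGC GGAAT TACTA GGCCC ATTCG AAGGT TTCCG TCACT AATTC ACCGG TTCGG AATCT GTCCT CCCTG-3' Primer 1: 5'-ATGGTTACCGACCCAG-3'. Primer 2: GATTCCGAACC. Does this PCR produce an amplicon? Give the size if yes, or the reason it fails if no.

Primer 1 (ATGGTTACCGACCCAG) matches the top strand at positions 123–138; it acts as a forward primer.
Primer 2's reverse complement is GGTTCGGAATC, matching the top strand at positions 189–199; it acts as a reverse primer.
The 3' ends face each other across positions 123–199, giving a 77 bp product.

Yes — a 77 bp product.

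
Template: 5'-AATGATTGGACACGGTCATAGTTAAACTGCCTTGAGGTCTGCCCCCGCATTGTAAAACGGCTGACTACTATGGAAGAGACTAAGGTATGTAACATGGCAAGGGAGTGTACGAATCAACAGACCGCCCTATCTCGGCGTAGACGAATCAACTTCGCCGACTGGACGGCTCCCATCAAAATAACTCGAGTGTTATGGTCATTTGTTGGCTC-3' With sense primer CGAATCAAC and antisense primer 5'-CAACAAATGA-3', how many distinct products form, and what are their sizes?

The forward primer CGAATCAAC matches the top strand at positions 110–118, 142–150.
The reverse primer's reverse complement is TCATTTGTTG, matching at positions 196–205.
Each forward site pairs with the reverse site to give a product ending at position 205: sizes 96, 64 bp.

Two products: 96 bp, 64 bp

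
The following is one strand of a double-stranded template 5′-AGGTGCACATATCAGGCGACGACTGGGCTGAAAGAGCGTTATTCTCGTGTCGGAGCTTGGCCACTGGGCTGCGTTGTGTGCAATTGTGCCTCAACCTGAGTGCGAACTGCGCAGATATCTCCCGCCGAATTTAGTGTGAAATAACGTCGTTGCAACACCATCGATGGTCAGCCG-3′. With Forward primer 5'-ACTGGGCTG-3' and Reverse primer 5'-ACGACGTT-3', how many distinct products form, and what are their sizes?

Two products: 129 bp, 88 bp

The forward primer ACTGGGCTG matches the top strand at positions 22–30, 63–71.
The reverse primer's reverse complement is AACGTCGT, matching at positions 143–150.
Each forward site pairs with the reverse site to give a product ending at position 150: sizes 129, 88 bp.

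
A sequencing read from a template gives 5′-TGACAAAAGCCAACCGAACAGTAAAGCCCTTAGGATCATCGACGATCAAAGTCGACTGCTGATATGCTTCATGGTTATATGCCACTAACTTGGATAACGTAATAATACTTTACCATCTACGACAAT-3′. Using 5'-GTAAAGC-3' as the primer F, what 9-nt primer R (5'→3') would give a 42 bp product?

5'-TCAGCAGTC-3'

The forward primer binds at positions 21–27, so a 42 bp product ends at position 21 + 42 − 1 = 62.
The reverse primer anneals to the top strand over positions 54–62, i.e. to GACTGCTGA.
Its sequence written 5'→3' is the reverse complement: TCAGCAGTC.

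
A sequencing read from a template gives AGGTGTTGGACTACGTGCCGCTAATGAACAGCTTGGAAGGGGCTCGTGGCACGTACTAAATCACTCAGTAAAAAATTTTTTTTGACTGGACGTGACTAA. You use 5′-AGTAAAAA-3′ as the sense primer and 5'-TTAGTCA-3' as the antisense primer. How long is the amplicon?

Forward primer AGTAAAAA is found on the top strand at positions 67–74.
Taking the reverse complement of TTAGTCA gives TGACTAA, found at positions 93–99 on the template; the primer anneals here to the top strand with its 3' end pointing upstream.
The product runs from position 67 to position 99, so its length is 99 − 67 + 1 = 33 bp.

33 bp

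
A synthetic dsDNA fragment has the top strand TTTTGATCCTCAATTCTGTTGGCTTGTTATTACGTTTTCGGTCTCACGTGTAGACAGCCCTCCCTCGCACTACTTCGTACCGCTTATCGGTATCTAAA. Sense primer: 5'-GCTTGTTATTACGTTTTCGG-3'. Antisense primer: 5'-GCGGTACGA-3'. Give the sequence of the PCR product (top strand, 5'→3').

Scanning the template, GCTTGTTATTACGTTTTCGG occurs at positions 22–41; this primer anneals to the bottom strand there with its 3' end pointing downstream.
Taking the reverse complement of GCGGTACGA gives TCGTACCGC, found at positions 75–83 on the template; the primer anneals here to the top strand with its 3' end pointing upstream.
The product is the template from position 22 through 83 (62 bp).

5'-GCTTGTTATTACGTTTTCGGTCTCACGTGTAGACAGCCCTCCCTCGCACTACTTCGTACCGC-3'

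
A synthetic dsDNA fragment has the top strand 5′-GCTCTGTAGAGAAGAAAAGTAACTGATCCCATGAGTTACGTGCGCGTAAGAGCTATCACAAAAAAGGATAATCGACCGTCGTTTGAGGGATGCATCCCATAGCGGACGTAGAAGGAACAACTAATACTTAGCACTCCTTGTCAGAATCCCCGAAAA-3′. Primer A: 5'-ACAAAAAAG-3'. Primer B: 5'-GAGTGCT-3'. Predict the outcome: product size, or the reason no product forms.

Yes — a 79 bp product.

Primer A (ACAAAAAAG) matches the top strand at positions 58–66; it acts as a forward primer.
Primer B's reverse complement is AGCACTC, matching the top strand at positions 130–136; it acts as a reverse primer.
The 3' ends face each other across positions 58–136, giving a 79 bp product.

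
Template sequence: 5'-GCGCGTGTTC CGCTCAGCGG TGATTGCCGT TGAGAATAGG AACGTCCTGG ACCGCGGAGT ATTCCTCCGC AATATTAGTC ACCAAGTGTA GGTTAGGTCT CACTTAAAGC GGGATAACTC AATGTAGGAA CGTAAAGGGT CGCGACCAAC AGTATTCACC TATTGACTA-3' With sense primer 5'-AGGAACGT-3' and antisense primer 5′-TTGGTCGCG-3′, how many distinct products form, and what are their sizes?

Two products: 112 bp, 24 bp

The forward primer AGGAACGT matches the top strand at positions 38–45, 126–133.
The reverse primer's reverse complement is CGCGACCAA, matching at positions 141–149.
Each forward site pairs with the reverse site to give a product ending at position 149: sizes 112, 24 bp.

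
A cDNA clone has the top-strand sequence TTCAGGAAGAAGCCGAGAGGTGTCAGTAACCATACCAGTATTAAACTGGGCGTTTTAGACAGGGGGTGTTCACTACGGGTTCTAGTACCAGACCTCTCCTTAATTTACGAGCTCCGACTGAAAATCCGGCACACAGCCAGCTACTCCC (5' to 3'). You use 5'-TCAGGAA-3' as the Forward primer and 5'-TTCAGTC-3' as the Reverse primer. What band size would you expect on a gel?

The forward primer matches the template at positions 2–8.
Reverse complement of the reverse primer: GACTGAA. This occurs on the top strand at positions 116–122.
The product runs from position 2 to position 122, so its length is 122 − 2 + 1 = 121 bp.

121 bp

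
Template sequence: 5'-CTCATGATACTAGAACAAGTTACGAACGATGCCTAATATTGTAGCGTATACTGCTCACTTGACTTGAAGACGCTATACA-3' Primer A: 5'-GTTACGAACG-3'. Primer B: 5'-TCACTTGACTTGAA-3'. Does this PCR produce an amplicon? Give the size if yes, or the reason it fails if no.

No product — both primers anneal to the same strand and extend in the same direction.

Primer A (GTTACGAACG) matches the top strand at positions 19–28 (3' end points downstream).
Primer B (TCACTTGACTTGAA) also matches the top strand directly, at positions 55–68 — its reverse complement TTCAAGTCAAGTGA is not present.
Both primers anneal to the bottom strand with 3' ends pointing the same way, so neither can prime synthesis back toward the other.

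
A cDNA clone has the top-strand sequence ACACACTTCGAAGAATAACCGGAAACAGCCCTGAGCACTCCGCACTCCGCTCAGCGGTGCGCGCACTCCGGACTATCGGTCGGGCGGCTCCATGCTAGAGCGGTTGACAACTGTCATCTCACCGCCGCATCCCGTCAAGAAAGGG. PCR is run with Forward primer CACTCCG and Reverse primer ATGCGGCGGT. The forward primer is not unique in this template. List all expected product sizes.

The forward primer CACTCCG matches the top strand at positions 36–42, 43–49, 64–70.
The reverse primer's reverse complement is ACCGCCGCAT, matching at positions 121–130.
Each forward site pairs with the reverse site to give a product ending at position 130: sizes 95, 88, 67 bp.

95 bp, 88 bp, 67 bp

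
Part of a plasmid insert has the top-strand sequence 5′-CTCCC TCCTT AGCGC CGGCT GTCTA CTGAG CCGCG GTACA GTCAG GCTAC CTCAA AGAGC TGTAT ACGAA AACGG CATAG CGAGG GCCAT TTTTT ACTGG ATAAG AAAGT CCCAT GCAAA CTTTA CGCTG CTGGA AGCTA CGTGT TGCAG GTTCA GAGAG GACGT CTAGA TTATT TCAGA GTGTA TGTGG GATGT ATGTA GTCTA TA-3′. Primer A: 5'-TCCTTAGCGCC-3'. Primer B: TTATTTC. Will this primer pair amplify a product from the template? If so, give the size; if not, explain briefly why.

Primer A (TCCTTAGCGCC) matches the top strand at positions 6–16 (3' end points downstream).
Primer B (TTATTTC) also matches the top strand directly, at positions 171–177 — its reverse complement GAAATAA is not present.
Both primers anneal to the bottom strand with 3' ends pointing the same way, so neither can prime synthesis back toward the other.

No product — both primers anneal to the same strand and extend in the same direction.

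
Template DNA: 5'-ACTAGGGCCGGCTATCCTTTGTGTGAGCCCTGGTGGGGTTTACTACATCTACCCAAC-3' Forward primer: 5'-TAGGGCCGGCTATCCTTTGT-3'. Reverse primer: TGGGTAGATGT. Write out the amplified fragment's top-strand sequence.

The forward primer matches the template at positions 3–22.
The reverse primer's reverse complement is ACATCTACCCA, which matches the template at positions 45–55.
The product is the template from position 3 through 55 (53 bp).

5'-TAGGGCCGGCTATCCTTTGTGTGAGCCCTGGTGGGGTTTACTACATCTACCCA-3'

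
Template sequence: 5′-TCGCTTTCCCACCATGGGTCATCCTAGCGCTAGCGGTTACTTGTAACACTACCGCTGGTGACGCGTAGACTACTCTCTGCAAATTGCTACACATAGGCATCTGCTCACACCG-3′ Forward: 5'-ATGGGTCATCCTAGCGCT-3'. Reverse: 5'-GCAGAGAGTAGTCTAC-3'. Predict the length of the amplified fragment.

67 bp

Forward primer ATGGGTCATCCTAGCGCT is found on the top strand at positions 14–31.
Reverse complement of the reverse primer: GTAGACTACTCTCTGC. This occurs on the top strand at positions 65–80.
Amplicon spans positions 14–80: 67 bp.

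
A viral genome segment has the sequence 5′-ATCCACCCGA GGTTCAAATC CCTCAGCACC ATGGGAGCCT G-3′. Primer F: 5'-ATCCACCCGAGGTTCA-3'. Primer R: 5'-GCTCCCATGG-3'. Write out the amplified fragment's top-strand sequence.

5'-ATCCACCCGAGGTTCAAATCCCTCAGCACCATGGGAGC-3'

Forward primer ATCCACCCGAGGTTCA is found on the top strand at positions 1–16.
Taking the reverse complement of GCTCCCATGG gives CCATGGGAGC, found at positions 29–38 on the template; the primer anneals here to the top strand with its 3' end pointing upstream.
The product is the template from position 1 through 38 (38 bp).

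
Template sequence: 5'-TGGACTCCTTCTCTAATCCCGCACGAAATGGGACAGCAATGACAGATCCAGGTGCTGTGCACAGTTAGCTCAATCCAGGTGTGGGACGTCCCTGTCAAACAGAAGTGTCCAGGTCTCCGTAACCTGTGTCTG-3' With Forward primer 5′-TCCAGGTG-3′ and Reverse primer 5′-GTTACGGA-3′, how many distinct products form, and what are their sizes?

The forward primer TCCAGGTG matches the top strand at positions 47–54, 74–81.
The reverse primer's reverse complement is TCCGTAAC, matching at positions 116–123.
Each forward site pairs with the reverse site to give a product ending at position 123: sizes 77, 50 bp.

Two products: 77 bp, 50 bp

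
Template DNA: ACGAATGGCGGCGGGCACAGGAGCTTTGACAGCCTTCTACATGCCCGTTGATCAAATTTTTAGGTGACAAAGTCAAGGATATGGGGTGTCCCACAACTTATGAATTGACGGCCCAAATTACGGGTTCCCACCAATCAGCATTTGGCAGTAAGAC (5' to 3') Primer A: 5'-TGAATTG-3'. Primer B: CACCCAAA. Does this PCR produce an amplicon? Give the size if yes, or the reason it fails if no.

Primer B (CACCCAAA) does not match the top strand, and its reverse complement TTTGGGTG does not match either.
With no annealing site for primer B, no amplification occurs.

No product — primer B has no binding site in the template.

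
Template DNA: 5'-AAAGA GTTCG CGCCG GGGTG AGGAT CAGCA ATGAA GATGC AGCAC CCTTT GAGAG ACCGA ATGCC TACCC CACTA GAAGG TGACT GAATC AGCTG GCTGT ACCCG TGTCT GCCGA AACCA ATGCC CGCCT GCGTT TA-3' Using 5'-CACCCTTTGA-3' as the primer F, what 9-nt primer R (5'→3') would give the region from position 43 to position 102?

5'-GTACAGCCA-3'

The product's 3' end on the top strand is position 102.
The reverse primer anneals to the top strand over positions 94–102, i.e. to TGGCTGTAC.
Its sequence written 5'→3' is the reverse complement: GTACAGCCA.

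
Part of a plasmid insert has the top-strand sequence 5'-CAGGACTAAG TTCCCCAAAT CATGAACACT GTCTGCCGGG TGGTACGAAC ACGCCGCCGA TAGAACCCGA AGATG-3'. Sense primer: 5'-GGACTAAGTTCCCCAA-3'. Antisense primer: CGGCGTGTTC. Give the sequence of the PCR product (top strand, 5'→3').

The forward primer matches the template at positions 3–18.
The reverse primer's reverse complement is GAACACGCCG, which matches the template at positions 47–56.
The product is the template from position 3 through 56 (54 bp).

5'-GGACTAAGTTCCCCAAATCATGAACACTGTCTGCCGGGTGGTACGAACACGCCG-3'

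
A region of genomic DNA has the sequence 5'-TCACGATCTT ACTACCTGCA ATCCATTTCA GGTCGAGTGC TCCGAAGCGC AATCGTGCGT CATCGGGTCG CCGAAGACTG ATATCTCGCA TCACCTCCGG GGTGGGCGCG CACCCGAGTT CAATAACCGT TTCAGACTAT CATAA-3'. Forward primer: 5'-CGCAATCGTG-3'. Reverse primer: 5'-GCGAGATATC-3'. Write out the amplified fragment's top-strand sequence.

5'-CGCAATCGTGCGTCATCGGGTCGCCGAAGACTGATATCTCGC-3'

The forward primer matches the template at positions 48–57.
Taking the reverse complement of GCGAGATATC gives GATATCTCGC, found at positions 80–89 on the template; the primer anneals here to the top strand with its 3' end pointing upstream.
The product is the template from position 48 through 89 (42 bp).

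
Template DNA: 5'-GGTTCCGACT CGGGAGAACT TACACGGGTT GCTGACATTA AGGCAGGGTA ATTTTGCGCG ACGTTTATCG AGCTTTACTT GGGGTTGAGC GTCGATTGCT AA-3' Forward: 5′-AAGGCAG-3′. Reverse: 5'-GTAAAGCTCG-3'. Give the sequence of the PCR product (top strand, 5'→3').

5'-AAGGCAGGGTAATTTTGCGCGACGTTTATCGAGCTTTAC-3'

The forward primer matches the template at positions 40–46.
Taking the reverse complement of GTAAAGCTCG gives CGAGCTTTAC, found at positions 69–78 on the template; the primer anneals here to the top strand with its 3' end pointing upstream.
The product is the template from position 40 through 78 (39 bp).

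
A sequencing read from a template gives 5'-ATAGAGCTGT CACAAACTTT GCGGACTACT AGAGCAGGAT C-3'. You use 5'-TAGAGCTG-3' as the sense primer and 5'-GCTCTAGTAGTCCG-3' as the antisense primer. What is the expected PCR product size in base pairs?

34 bp

Scanning the template, TAGAGCTG occurs at positions 2–9; this primer anneals to the bottom strand there with its 3' end pointing downstream.
Taking the reverse complement of GCTCTAGTAGTCCG gives CGGACTACTAGAGC, found at positions 22–35 on the template; the primer anneals here to the top strand with its 3' end pointing upstream.
The product runs from position 2 to position 35, so its length is 35 − 2 + 1 = 34 bp.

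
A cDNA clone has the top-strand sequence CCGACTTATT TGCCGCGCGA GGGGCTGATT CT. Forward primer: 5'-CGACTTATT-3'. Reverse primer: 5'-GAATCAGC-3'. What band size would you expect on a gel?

Forward primer CGACTTATT is found on the top strand at positions 2–10.
Reverse complement of the reverse primer: GCTGATTC. This occurs on the top strand at positions 24–31.
Amplicon spans positions 2–31: 30 bp.

30 bp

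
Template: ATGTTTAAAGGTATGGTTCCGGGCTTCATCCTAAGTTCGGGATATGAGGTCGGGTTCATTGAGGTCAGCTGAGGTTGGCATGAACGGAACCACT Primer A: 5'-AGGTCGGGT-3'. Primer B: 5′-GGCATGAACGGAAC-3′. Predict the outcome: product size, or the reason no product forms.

Primer A (AGGTCGGGT) matches the top strand at positions 47–55 (3' end points downstream).
Primer B (GGCATGAACGGAAC) also matches the top strand directly, at positions 77–90 — its reverse complement GTTCCGTTCATGCC is not present.
Both primers anneal to the bottom strand with 3' ends pointing the same way, so neither can prime synthesis back toward the other.

No product — both primers anneal to the same strand and extend in the same direction.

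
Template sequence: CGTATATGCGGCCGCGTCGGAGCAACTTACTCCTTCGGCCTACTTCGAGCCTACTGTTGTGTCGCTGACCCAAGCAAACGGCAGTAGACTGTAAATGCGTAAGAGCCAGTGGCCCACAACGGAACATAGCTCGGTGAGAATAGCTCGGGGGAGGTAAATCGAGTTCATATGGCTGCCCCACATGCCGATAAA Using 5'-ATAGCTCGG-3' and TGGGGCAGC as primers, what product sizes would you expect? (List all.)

55 bp, 41 bp

The forward primer ATAGCTCGG matches the top strand at positions 126–134, 140–148.
The reverse primer's reverse complement is GCTGCCCCA, matching at positions 172–180.
Each forward site pairs with the reverse site to give a product ending at position 180: sizes 55, 41 bp.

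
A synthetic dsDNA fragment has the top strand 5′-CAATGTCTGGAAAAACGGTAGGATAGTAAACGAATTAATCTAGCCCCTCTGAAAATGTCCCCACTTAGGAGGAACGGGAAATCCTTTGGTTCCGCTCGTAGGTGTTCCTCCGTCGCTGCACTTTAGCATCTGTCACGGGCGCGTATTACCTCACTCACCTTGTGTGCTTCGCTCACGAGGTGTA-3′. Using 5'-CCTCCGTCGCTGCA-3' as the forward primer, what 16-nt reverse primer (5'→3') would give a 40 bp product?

The forward primer binds at positions 107–120, so a 40 bp product ends at position 107 + 40 − 1 = 146.
The reverse primer anneals to the top strand over positions 131–146, i.e. to TGTCACGGGCGCGTAT.
Its sequence written 5'→3' is the reverse complement: ATACGCGCCCGTGACA.

5'-ATACGCGCCCGTGACA-3'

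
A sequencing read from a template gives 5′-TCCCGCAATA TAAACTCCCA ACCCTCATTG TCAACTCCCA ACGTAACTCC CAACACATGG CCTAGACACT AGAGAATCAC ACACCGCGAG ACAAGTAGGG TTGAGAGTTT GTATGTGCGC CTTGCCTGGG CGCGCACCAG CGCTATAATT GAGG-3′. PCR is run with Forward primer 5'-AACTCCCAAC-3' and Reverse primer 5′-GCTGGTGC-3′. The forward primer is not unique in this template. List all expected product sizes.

129 bp, 109 bp, 97 bp

The forward primer AACTCCCAAC matches the top strand at positions 13–22, 33–42, 45–54.
The reverse primer's reverse complement is GCACCAGC, matching at positions 134–141.
Each forward site pairs with the reverse site to give a product ending at position 141: sizes 129, 109, 97 bp.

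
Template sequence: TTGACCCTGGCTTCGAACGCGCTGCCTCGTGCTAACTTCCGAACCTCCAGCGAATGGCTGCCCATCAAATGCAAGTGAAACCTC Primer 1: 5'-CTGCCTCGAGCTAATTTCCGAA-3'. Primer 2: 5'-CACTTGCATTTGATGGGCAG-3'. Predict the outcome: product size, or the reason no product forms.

No product — primer 1 has no binding site in the template.

Primer 1 (CTGCCTCGAGCTAATTTCCGAA) does not match the top strand, and its reverse complement TTCGGAAATTAGCTCGAGGCAG does not match either.
With no annealing site for primer 1, no amplification occurs.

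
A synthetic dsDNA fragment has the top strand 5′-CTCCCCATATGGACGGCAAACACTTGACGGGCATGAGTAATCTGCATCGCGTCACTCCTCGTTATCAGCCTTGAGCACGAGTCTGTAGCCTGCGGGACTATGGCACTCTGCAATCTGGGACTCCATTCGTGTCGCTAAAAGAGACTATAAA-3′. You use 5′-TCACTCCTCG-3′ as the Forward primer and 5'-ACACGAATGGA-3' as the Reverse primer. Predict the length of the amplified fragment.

81 bp

Forward primer TCACTCCTCG is found on the top strand at positions 52–61.
Taking the reverse complement of ACACGAATGGA gives TCCATTCGTGT, found at positions 122–132 on the template; the primer anneals here to the top strand with its 3' end pointing upstream.
Product length = (reverse-primer end) − (forward-primer start) + 1 = 132 − 52 + 1 = 81 bp.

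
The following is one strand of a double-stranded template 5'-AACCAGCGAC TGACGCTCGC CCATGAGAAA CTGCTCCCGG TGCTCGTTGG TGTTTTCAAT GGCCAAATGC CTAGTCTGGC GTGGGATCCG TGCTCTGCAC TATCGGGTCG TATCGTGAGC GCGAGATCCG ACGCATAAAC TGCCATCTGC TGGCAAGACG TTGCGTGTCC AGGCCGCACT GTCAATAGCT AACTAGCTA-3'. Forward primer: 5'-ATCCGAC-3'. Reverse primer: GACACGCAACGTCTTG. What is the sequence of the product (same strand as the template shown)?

The forward primer matches the template at positions 126–132.
The reverse primer's reverse complement is CAAGACGTTGCGTGTC, which matches the template at positions 154–169.
The product is the template from position 126 through 169 (44 bp).

5'-ATCCGACGCATAAACTGCCATCTGCTGGCAAGACGTTGCGTGTC-3'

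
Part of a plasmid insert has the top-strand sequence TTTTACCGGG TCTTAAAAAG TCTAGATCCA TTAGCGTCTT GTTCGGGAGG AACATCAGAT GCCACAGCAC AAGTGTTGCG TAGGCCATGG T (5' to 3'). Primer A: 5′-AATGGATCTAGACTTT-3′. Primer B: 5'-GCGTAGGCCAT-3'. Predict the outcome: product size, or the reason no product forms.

No product — the primers' 3' ends point away from each other.

Primer A (AATGGATCTAGACTTT) has reverse complement AAAGTCTAGATCCATT, which matches the top strand at positions 17–32; primer A anneals to the top strand there with its 3' end pointing upstream toward position 17.
Primer B (GCGTAGGCCAT) matches the top strand directly at positions 78–88; it anneals to the bottom strand with its 3' end pointing downstream toward position 88.
The 3' ends diverge (primer A extends toward position 1, primer B toward position 91), so the primers never converge on a shared product.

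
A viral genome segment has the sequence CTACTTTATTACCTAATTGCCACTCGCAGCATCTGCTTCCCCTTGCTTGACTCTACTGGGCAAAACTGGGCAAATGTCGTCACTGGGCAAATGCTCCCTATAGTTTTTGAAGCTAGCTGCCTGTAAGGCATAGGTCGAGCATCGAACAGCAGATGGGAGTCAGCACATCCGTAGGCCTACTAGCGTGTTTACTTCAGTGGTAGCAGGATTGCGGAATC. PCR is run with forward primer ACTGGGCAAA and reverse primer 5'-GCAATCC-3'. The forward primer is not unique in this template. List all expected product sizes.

The forward primer ACTGGGCAAA matches the top strand at positions 55–64, 65–74, 82–91.
The reverse primer's reverse complement is GGATTGC, matching at positions 206–212.
Each forward site pairs with the reverse site to give a product ending at position 212: sizes 158, 148, 131 bp.

158 bp, 148 bp, 131 bp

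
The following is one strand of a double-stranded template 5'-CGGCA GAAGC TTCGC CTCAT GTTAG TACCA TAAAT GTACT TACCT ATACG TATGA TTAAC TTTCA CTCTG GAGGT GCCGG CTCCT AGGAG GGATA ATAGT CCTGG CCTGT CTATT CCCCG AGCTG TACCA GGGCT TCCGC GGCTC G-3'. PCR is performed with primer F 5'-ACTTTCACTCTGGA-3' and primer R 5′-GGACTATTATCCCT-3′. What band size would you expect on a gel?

Forward primer ACTTTCACTCTGGA is found on the top strand at positions 59–72.
Taking the reverse complement of GGACTATTATCCCT gives AGGGATAATAGTCC, found at positions 89–102 on the template; the primer anneals here to the top strand with its 3' end pointing upstream.
The product runs from position 59 to position 102, so its length is 102 − 59 + 1 = 44 bp.

44 bp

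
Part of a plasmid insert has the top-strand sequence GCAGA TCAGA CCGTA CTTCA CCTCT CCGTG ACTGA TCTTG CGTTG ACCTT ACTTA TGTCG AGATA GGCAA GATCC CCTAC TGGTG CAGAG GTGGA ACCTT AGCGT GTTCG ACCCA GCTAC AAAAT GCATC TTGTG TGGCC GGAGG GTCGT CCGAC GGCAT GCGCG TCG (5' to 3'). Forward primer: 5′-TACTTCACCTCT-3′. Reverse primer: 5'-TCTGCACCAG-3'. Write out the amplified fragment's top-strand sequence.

Forward primer TACTTCACCTCT is found on the top strand at positions 14–25.
Taking the reverse complement of TCTGCACCAG gives CTGGTGCAGA, found at positions 80–89 on the template; the primer anneals here to the top strand with its 3' end pointing upstream.
The product is the template from position 14 through 89 (76 bp).

5'-TACTTCACCTCTCCGTGACTGATCTTGCGTTGACCTTACTTATGTCGAGATAGGCAAGATCCCCTACTGGTGCAGA-3'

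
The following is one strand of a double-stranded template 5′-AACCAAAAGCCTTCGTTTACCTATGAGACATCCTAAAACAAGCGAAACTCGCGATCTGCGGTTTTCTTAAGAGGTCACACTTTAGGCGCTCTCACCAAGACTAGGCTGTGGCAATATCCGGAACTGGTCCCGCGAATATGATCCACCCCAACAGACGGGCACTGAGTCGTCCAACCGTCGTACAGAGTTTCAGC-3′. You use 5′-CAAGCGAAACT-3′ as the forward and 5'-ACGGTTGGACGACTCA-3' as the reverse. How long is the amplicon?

140 bp

The forward primer matches the template at positions 39–49.
Taking the reverse complement of ACGGTTGGACGACTCA gives TGAGTCGTCCAACCGT, found at positions 163–178 on the template; the primer anneals here to the top strand with its 3' end pointing upstream.
Amplicon spans positions 39–178: 140 bp.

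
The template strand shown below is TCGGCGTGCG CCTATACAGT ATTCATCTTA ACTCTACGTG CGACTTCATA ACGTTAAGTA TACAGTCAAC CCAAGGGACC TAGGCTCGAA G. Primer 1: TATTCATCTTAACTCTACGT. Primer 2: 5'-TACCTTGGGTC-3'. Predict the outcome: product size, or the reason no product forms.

No product — primer 2 has no binding site in the template.

Primer 2 (TACCTTGGGTC) does not match the top strand, and its reverse complement GACCCAAGGTA does not match either.
With no annealing site for primer 2, no amplification occurs.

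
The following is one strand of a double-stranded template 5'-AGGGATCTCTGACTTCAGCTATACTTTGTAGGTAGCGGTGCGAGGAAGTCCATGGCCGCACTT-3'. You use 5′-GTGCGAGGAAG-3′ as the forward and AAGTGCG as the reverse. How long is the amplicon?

26 bp

The forward primer matches the template at positions 38–48.
Taking the reverse complement of AAGTGCG gives CGCACTT, found at positions 57–63 on the template; the primer anneals here to the top strand with its 3' end pointing upstream.
Product length = (reverse-primer end) − (forward-primer start) + 1 = 63 − 38 + 1 = 26 bp.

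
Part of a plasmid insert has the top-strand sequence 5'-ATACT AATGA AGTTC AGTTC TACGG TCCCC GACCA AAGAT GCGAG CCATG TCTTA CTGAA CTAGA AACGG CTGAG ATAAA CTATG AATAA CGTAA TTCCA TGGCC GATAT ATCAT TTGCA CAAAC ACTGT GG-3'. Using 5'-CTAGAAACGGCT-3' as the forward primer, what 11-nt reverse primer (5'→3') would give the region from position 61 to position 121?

5'-GTGCAAATGAT-3'

The product's 3' end on the top strand is position 121.
The reverse primer anneals to the top strand over positions 111–121, i.e. to ATCATTTGCAC.
Its sequence written 5'→3' is the reverse complement: GTGCAAATGAT.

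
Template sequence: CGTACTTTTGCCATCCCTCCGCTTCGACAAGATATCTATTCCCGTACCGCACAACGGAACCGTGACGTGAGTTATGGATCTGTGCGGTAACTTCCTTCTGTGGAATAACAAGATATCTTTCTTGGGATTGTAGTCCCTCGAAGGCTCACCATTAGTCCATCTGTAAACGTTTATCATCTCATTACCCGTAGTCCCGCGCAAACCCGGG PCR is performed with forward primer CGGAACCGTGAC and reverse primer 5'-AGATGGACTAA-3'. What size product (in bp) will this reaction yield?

Forward primer CGGAACCGTGAC is found on the top strand at positions 55–66.
The reverse primer's reverse complement is TTAGTCCATCT, which matches the template at positions 152–162.
The product runs from position 55 to position 162, so its length is 162 − 55 + 1 = 108 bp.

108 bp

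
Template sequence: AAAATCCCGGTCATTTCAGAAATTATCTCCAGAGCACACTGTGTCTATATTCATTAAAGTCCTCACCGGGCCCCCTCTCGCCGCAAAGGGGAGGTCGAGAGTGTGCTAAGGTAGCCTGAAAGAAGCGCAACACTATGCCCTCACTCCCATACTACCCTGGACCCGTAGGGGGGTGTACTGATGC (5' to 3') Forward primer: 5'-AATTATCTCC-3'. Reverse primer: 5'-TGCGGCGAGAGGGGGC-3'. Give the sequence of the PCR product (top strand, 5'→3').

Forward primer AATTATCTCC is found on the top strand at positions 21–30.
Taking the reverse complement of TGCGGCGAGAGGGGGC gives GCCCCCTCTCGCCGCA, found at positions 70–85 on the template; the primer anneals here to the top strand with its 3' end pointing upstream.
The product is the template from position 21 through 85 (65 bp).

5'-AATTATCTCCAGAGCACACTGTGTCTATATTCATTAAAGTCCTCACCGGGCCCCCTCTCGCCGCA-3'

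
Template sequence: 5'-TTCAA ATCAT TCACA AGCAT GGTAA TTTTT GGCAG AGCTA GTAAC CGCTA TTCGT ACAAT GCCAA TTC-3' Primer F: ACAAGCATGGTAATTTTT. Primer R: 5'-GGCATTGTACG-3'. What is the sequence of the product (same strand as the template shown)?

5'-ACAAGCATGGTAATTTTTGGCAGAGCTAGTAACCGCTATTCGTACAATGCC-3'

Forward primer ACAAGCATGGTAATTTTT is found on the top strand at positions 13–30.
Reverse complement of the reverse primer: CGTACAATGCC. This occurs on the top strand at positions 53–63.
The product is the template from position 13 through 63 (51 bp).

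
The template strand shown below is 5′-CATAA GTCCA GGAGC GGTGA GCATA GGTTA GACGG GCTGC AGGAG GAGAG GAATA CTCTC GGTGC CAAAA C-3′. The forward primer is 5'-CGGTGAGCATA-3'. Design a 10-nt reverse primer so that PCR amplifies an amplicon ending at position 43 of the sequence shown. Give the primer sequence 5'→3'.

The forward primer binds at positions 15–25; the product's 3' end on the top strand is position 43.
The reverse primer anneals to the top strand over positions 34–43, i.e. to GGGCTGCAGG.
Its sequence written 5'→3' is the reverse complement: CCTGCAGCCC.

5'-CCTGCAGCCC-3'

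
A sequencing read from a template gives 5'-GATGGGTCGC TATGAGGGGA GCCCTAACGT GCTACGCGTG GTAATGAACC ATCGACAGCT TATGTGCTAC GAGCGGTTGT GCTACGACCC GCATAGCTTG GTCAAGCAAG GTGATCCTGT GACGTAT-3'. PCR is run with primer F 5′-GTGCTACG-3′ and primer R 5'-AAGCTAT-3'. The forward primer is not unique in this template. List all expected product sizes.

The forward primer GTGCTACG matches the top strand at positions 29–36, 64–71, 79–86.
The reverse primer's reverse complement is ATAGCTT, matching at positions 93–99.
Each forward site pairs with the reverse site to give a product ending at position 99: sizes 71, 36, 21 bp.

71 bp, 36 bp, 21 bp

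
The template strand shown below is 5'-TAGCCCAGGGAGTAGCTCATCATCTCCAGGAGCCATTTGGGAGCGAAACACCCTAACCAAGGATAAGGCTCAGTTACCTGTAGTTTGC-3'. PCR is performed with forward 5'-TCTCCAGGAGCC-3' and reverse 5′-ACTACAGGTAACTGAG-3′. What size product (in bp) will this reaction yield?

The forward primer matches the template at positions 23–34.
Taking the reverse complement of ACTACAGGTAACTGAG gives CTCAGTTACCTGTAGT, found at positions 69–84 on the template; the primer anneals here to the top strand with its 3' end pointing upstream.
Amplicon spans positions 23–84: 62 bp.

62 bp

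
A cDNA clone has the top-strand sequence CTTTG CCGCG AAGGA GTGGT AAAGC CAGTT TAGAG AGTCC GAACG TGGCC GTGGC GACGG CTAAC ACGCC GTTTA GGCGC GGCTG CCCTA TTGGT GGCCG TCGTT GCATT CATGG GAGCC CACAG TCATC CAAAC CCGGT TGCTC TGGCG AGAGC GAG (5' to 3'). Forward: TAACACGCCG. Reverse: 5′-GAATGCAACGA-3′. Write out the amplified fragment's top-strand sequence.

The forward primer matches the template at positions 62–71.
The reverse primer's reverse complement is TCGTTGCATTC, which matches the template at positions 101–111.
The product is the template from position 62 through 111 (50 bp).

5'-TAACACGCCGTTTAGGCGCGGCTGCCCTATTGGTGGCCGTCGTTGCATTC-3'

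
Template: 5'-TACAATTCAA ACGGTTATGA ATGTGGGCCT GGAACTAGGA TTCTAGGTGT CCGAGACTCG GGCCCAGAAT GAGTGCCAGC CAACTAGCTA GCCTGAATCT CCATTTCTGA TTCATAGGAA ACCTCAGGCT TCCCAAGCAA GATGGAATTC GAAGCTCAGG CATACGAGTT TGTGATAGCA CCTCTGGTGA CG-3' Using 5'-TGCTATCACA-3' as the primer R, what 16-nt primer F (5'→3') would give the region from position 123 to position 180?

The reverse primer's reverse complement TGTGATAGCA matches the template at positions 171–180; the product starts at position 123.
The forward primer is identical to the top strand over positions 123–138: CTCAGGCTTCCCAAGC.

5'-CTCAGGCTTCCCAAGC-3'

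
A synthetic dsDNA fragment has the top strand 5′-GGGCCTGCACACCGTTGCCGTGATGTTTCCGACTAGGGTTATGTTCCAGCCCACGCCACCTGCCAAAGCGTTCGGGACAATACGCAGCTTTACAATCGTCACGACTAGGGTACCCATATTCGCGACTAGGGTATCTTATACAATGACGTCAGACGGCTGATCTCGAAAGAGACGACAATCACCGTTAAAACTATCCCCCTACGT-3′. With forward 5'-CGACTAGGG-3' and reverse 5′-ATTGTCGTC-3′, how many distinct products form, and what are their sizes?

Three products: 150 bp, 78 bp, 57 bp

The forward primer CGACTAGGG matches the top strand at positions 30–38, 102–110, 123–131.
The reverse primer's reverse complement is GACGACAAT, matching at positions 171–179.
Each forward site pairs with the reverse site to give a product ending at position 179: sizes 150, 78, 57 bp.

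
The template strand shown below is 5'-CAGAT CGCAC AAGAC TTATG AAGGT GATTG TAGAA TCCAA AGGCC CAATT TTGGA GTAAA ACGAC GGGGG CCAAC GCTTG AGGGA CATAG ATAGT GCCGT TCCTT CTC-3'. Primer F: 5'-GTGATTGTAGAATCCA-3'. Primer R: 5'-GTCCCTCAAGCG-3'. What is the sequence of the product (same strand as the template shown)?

5'-GTGATTGTAGAATCCAAAGGCCCAATTTTGGAGTAAAACGACGGGGGCCAACGCTTGAGGGAC-3'

Forward primer GTGATTGTAGAATCCA is found on the top strand at positions 24–39.
Reverse complement of the reverse primer: CGCTTGAGGGAC. This occurs on the top strand at positions 75–86.
The product is the template from position 24 through 86 (63 bp).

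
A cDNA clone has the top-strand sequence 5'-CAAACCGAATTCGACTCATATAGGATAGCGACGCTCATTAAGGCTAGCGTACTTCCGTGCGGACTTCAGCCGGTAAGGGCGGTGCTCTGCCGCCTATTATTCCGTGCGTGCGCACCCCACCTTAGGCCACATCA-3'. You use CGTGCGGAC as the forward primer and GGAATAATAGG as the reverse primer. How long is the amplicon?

48 bp

The forward primer matches the template at positions 56–64.
Taking the reverse complement of GGAATAATAGG gives CCTATTATTCC, found at positions 93–103 on the template; the primer anneals here to the top strand with its 3' end pointing upstream.
The product runs from position 56 to position 103, so its length is 103 − 56 + 1 = 48 bp.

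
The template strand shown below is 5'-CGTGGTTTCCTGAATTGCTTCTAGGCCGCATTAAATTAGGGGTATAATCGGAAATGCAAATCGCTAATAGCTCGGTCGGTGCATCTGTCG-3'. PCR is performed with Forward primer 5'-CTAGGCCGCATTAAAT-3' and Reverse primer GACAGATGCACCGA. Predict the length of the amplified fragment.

69 bp

Forward primer CTAGGCCGCATTAAAT is found on the top strand at positions 21–36.
Reverse complement of the reverse primer: TCGGTGCATCTGTC. This occurs on the top strand at positions 76–89.
The product runs from position 21 to position 89, so its length is 89 − 21 + 1 = 69 bp.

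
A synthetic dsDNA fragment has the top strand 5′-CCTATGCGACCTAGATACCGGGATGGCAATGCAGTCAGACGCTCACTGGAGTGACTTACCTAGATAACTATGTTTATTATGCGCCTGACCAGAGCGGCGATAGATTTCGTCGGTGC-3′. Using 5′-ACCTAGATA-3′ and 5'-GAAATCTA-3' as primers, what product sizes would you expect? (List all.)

100 bp, 51 bp

The forward primer ACCTAGATA matches the top strand at positions 9–17, 58–66.
The reverse primer's reverse complement is TAGATTTC, matching at positions 101–108.
Each forward site pairs with the reverse site to give a product ending at position 108: sizes 100, 51 bp.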